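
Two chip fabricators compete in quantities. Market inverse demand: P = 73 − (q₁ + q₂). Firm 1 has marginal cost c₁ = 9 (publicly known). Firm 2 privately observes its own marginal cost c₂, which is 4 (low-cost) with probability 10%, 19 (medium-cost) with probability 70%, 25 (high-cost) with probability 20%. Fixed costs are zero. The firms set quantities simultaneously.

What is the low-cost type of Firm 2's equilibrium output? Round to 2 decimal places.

22.22

Type-c best response for Firm 2: q₂(c) = (73 − c)/2 − q₁/2.
Firm 1 maximizes expected profit; its first-order condition is 73 − 2q₁ − E[q₂] − 9 = 0.
Substituting E[q₂] and solving: E[c₂] = 18.7, so q₁ = (73 − 2·9 + 18.7)/3 = 24.5667.
q₂(low-cost) = (73 − 4 − 24.5667)/2 = 22.2167.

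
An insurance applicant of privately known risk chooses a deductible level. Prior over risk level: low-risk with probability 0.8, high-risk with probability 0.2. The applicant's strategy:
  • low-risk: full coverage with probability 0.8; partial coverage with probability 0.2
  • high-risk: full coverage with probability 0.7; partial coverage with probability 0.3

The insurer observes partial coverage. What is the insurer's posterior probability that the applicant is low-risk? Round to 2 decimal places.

0.73

P(partial coverage) = 0.8·0.2 + 0.2·0.3 = 0.22
P(low-risk | partial coverage) = (0.8·0.2) / 0.22 = 0.16 / 0.22 = 0.727273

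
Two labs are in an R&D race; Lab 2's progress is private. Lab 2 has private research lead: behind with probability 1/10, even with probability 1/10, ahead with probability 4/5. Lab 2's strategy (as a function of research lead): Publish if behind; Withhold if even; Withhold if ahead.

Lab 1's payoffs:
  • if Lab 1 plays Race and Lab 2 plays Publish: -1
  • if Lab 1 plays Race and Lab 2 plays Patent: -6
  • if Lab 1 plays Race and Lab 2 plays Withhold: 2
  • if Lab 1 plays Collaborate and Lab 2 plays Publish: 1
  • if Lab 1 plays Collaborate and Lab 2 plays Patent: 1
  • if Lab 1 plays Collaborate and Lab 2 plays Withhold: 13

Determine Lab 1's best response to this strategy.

Compute Lab 1's expected payoff for each action, taking the expectation over Lab 2's type.
E[Race] = 1/10·(-1) + 1/10·(2) + 4/5·(2) = 17/10
E[Collaborate] = 1/10·(1) + 1/10·(13) + 4/5·(13) = 59/5
Best response: Collaborate (59/5 is the largest).

Collaborate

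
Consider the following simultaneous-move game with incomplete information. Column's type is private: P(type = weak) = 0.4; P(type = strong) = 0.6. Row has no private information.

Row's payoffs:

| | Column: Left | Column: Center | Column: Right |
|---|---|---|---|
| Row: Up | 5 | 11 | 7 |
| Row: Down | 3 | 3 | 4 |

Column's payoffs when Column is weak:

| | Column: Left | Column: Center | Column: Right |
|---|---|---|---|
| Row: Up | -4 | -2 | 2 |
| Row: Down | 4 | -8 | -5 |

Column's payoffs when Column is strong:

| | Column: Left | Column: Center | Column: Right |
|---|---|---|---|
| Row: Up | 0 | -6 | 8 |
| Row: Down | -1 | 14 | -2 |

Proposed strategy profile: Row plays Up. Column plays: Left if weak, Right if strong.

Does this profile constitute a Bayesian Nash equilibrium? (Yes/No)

Row plays Up: E[Up] = 0.4·(5) + 0.6·(7) = 6.2; E[Down] = 3.6. Best-responding. ✓
Column (type weak), facing Up: Left gives -4, Center gives -2, Right gives 2. Proposed Left is not best — profitable deviation exists. ✗
Column (type strong), facing Up: Left gives 0, Center gives -6, Right gives 8. Proposed Right is best. ✓

No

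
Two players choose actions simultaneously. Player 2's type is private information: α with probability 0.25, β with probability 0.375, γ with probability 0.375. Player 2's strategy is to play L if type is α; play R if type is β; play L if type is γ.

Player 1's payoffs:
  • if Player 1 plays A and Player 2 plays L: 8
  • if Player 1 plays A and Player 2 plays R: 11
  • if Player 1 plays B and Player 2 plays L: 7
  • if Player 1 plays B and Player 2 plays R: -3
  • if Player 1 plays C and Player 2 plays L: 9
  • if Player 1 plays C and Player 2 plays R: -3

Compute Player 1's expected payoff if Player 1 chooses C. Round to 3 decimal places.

Take the expectation over Player 2's type, weighting each type's action by its prior probability.
E[C] = 0.25·9 + 0.375·(-3) + 0.375·9 = 2.25 + (-1.125) + 3.375 = 4.5

4.500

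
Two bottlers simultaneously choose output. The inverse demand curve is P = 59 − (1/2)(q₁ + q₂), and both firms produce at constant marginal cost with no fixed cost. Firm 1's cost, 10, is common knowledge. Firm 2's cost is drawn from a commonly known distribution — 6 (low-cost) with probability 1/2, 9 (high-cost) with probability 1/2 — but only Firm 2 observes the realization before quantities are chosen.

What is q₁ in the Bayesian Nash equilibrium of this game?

31

Each type of Firm 2 best-responds to q₁; Firm 1 best-responds to the expected q₂ over Firm 2's types.
Firm 2 with cost c maximizes (59 − (1/2)(q₁+q₂) − c)·q₂, giving q₂(c) = (59 − c − (1/2)q₁).
E[c₂] = 1/2·6 + 1/2·9 = 7.5
Firm 1's FOC against E[q₂] yields q₁ = (59 − 2·10 + E[c₂])/(3/2) = (59 − 20 + 7.5)/(3/2) = 31.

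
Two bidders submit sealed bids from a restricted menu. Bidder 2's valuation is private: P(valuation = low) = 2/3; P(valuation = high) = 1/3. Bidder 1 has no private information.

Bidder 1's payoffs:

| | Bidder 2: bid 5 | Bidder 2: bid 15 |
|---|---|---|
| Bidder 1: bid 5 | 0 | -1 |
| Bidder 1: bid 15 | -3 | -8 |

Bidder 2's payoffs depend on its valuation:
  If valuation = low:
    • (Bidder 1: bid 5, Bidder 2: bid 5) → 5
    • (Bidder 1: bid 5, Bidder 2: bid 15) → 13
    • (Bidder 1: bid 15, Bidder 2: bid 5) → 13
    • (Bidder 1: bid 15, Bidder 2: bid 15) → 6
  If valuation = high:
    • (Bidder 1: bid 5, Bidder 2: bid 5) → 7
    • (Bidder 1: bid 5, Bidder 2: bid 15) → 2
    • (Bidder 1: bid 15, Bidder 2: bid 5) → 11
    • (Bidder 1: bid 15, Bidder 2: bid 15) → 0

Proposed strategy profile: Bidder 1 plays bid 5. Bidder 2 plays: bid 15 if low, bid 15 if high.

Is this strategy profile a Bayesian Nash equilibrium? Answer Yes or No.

No

Bidder 1 plays bid 5: E[bid 5] = 2/3·(-1) + 1/3·(-1) = -1; E[bid 15] = -8. Best-responding. ✓
Bidder 2 (valuation low), facing bid 5: bid 5 gives 5, bid 15 gives 13. Proposed bid 15 is best. ✓
Bidder 2 (valuation high), facing bid 5: bid 5 gives 7, bid 15 gives 2. Proposed bid 15 is not best — profitable deviation exists. ✗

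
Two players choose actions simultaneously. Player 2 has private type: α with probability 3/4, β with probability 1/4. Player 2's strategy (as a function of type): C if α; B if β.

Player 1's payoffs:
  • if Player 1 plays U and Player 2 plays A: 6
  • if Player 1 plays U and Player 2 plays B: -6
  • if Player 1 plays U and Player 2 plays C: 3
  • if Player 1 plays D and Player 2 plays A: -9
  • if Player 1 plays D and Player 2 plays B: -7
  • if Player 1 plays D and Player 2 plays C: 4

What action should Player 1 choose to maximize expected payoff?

E[U] = 3/4·(3) + 1/4·(-6) = 3/4
E[D] = 3/4·(4) + 1/4·(-7) = 5/4
Best response: D (5/4 is the largest).

D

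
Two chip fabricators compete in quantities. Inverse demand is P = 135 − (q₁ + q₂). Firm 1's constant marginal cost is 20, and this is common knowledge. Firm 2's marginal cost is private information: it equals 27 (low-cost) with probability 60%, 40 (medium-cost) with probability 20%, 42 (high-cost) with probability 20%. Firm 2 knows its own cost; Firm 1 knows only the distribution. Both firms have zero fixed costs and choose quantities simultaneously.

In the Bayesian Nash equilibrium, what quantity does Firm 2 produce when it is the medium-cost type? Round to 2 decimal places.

Firm 2 with cost c maximizes (135 − (q₁+q₂) − c)·q₂, giving q₂(c) = (135 − c − q₁)/2.
E[c₂] = 0.6·27 + 0.2·40 + 0.2·42 = 32.6
Firm 1's FOC against E[q₂] yields q₁ = (135 − 2·20 + E[c₂])/3 = (135 − 40 + 32.6)/3 = 42.5333.
q₂(medium-cost) = (135 − 40 − 42.5333)/2 = 26.2333.

26.23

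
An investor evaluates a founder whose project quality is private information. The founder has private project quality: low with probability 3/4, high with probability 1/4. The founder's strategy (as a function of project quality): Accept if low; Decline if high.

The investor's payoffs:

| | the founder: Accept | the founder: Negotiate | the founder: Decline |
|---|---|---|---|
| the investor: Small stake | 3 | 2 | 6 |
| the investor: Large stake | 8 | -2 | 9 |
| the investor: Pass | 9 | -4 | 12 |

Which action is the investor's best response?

Compute the investor's expected payoff for each action, taking the expectation over the founder's type.
E[Small stake] = 3/4·(3) + 1/4·(6) = 15/4
E[Large stake] = 3/4·(8) + 1/4·(9) = 33/4
E[Pass] = 3/4·(9) + 1/4·(12) = 39/4
Best response: Pass (39/4 is the largest).

Pass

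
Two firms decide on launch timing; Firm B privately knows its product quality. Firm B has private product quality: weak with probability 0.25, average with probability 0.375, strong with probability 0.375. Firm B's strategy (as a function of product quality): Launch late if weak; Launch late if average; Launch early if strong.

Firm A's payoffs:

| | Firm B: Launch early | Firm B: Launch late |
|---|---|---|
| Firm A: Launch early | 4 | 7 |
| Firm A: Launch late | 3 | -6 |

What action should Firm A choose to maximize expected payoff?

E[Launch early] = 0.25·(7) + 0.375·(7) + 0.375·(4) = 5.875
E[Launch late] = 0.25·(-6) + 0.375·(-6) + 0.375·(3) = -2.625
Best response: Launch early (5.875 is the largest).

Launch early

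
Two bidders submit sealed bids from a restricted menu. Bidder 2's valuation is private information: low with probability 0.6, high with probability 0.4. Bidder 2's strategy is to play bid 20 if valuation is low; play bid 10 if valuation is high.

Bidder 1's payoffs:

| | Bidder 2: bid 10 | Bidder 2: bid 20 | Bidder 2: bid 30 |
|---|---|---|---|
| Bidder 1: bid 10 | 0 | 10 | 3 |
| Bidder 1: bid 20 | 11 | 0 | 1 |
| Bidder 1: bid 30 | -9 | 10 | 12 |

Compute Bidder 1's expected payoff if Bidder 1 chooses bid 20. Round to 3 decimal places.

E[bid 20] = 0.6·0 + 0.4·11 = 0 + 4.4 = 4.4

4.400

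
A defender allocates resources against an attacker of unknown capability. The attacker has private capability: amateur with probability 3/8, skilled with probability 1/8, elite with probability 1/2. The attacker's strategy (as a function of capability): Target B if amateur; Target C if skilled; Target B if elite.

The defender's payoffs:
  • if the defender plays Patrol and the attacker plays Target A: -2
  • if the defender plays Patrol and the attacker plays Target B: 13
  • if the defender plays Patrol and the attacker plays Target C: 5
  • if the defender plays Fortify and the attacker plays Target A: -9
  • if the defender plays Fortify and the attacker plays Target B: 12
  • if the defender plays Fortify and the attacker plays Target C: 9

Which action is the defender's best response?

Patrol

Compute the defender's expected payoff for each action, taking the expectation over the attacker's type.
E[Patrol] = 3/8·(13) + 1/8·(5) + 1/2·(13) = 12
E[Fortify] = 3/8·(12) + 1/8·(9) + 1/2·(12) = 93/8
Best response: Patrol (12 is the largest).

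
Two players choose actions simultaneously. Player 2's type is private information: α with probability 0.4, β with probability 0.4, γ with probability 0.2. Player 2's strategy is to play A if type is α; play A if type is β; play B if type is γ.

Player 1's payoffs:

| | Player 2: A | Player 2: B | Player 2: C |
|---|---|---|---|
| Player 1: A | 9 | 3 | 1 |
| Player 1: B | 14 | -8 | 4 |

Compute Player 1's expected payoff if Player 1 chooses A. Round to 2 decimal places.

7.80

E[A] = 0.4·9 + 0.4·9 + 0.2·3 = 3.6 + 3.6 + 0.6 = 7.8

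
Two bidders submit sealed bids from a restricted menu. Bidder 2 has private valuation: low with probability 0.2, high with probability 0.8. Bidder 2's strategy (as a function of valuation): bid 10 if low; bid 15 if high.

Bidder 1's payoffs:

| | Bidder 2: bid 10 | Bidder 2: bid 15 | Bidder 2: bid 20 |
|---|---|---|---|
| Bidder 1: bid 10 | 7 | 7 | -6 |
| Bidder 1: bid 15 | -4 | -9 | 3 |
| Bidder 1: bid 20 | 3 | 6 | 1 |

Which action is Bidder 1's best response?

bid 10

E[bid 10] = 0.2·(7) + 0.8·(7) = 7
E[bid 15] = 0.2·(-4) + 0.8·(-9) = -8
E[bid 20] = 0.2·(3) + 0.8·(6) = 5.4
Best response: bid 10 (7 is the largest).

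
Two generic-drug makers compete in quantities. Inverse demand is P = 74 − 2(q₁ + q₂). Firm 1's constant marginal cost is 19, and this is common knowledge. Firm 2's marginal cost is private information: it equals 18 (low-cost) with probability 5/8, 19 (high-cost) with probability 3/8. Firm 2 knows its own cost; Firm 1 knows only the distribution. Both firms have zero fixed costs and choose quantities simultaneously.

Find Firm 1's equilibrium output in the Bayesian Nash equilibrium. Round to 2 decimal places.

9.06

Type-c best response for Firm 2: q₂(c) = (74 − c)/4 − q₁/2.
Firm 1 maximizes expected profit; its first-order condition is 74 − 4q₁ − 2E[q₂] − 19 = 0.
Substituting E[q₂] and solving: E[c₂] = 18.375, so q₁ = (74 − 2·19 + 18.375)/6 = 9.0625.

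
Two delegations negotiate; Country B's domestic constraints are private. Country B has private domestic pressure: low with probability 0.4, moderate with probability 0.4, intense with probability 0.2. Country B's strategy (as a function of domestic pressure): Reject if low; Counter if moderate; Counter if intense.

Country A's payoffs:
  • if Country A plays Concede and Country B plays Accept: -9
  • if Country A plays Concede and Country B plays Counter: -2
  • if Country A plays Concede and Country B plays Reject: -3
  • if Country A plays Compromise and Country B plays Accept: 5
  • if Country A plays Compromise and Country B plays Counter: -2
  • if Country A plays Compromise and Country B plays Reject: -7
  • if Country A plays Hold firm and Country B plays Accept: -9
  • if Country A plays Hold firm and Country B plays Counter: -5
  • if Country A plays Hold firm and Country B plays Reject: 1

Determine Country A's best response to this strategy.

Compute Country A's expected payoff for each action, taking the expectation over Country B's type.
E[Concede] = 0.4·(-3) + 0.4·(-2) + 0.2·(-2) = -2.4
E[Compromise] = 0.4·(-7) + 0.4·(-2) + 0.2·(-2) = -4
E[Hold firm] = 0.4·(1) + 0.4·(-5) + 0.2·(-5) = -2.6
Best response: Concede (-2.4 is the largest).

Concede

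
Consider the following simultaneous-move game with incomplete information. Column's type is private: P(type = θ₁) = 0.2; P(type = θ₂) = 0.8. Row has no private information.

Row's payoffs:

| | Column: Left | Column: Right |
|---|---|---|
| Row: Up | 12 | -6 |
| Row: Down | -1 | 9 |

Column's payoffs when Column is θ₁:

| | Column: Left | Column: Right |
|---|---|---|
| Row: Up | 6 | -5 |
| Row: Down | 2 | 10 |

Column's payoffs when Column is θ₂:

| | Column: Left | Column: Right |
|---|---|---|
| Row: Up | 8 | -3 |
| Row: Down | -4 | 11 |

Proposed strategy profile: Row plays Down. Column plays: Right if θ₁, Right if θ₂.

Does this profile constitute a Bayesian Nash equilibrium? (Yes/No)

Row plays Down: E[Down] = 0.2·(9) + 0.8·(9) = 9; E[Up] = -6. Best-responding. ✓
Column (type θ₁), facing Down: Left gives 2, Right gives 10. Proposed Right is best. ✓
Column (type θ₂), facing Down: Left gives -4, Right gives 11. Proposed Right is best. ✓

Yes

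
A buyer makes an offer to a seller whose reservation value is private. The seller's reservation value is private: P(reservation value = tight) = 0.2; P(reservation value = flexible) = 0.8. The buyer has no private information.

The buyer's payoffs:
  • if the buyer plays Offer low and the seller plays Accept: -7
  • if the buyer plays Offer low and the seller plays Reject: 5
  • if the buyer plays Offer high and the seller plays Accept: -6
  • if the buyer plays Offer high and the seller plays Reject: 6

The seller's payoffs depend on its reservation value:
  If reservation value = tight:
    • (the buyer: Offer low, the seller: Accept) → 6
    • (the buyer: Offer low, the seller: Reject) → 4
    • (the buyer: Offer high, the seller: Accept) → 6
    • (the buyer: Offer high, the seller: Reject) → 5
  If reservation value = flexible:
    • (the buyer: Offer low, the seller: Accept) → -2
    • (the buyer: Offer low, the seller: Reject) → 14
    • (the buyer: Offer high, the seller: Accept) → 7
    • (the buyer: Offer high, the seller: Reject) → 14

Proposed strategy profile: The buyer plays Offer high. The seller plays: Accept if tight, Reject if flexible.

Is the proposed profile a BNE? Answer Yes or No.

The buyer plays Offer high: E[Offer high] = 0.2·(-6) + 0.8·(6) = 3.6; E[Offer low] = 2.6. Best-responding. ✓
The seller (reservation value tight), facing Offer high: Accept gives 6, Reject gives 5. Proposed Accept is best. ✓
The seller (reservation value flexible), facing Offer high: Accept gives 7, Reject gives 14. Proposed Reject is best. ✓

Yes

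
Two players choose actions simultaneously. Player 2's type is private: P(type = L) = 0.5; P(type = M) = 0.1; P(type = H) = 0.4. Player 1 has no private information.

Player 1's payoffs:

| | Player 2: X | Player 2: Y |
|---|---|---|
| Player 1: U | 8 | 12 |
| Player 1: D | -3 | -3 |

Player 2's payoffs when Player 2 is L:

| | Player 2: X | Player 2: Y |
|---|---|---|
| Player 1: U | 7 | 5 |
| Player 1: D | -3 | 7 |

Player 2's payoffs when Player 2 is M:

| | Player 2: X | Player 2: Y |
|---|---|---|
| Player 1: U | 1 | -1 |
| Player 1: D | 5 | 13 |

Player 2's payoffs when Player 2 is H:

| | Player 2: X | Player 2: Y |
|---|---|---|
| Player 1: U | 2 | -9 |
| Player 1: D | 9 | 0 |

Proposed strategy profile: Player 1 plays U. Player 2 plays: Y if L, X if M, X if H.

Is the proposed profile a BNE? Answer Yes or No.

A profile is a BNE iff every type of every player is best-responding given beliefs about the other side.
Player 1 plays U: E[U] = 0.5·(12) + 0.1·(8) + 0.4·(8) = 10; E[D] = -3. Best-responding. ✓
Player 2 (type L), facing U: X gives 7, Y gives 5. Proposed Y is not best — profitable deviation exists. ✗
Player 2 (type M), facing U: X gives 1, Y gives -1. Proposed X is best. ✓
Player 2 (type H), facing U: X gives 2, Y gives -9. Proposed X is best. ✓

No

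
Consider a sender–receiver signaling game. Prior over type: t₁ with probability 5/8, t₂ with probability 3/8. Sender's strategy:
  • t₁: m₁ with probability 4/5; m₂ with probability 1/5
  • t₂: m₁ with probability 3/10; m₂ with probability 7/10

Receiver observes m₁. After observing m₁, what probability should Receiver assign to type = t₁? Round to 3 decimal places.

P(m₁) = (5/8)·(4/5) + (3/8)·(3/10) = 49/80
P(t₁ | m₁) = ((5/8)·(4/5)) / (49/80) = (1/2) / (49/80) = 40/49

0.816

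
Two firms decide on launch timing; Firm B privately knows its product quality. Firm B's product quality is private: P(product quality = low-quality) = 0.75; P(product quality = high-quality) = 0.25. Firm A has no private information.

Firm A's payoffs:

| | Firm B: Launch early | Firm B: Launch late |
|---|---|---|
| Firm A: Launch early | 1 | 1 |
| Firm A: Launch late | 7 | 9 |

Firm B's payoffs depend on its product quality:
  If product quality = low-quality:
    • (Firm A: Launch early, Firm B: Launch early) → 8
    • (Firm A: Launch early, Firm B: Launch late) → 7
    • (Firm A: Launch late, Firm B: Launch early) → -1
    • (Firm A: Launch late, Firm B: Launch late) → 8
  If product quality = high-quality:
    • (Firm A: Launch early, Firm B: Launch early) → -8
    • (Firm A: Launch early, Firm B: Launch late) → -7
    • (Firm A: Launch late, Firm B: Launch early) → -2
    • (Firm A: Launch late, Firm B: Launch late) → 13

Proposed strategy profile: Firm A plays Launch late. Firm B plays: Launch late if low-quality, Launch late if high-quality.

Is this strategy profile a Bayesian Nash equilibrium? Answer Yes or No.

Yes

Firm A plays Launch late: E[Launch late] = 0.75·(9) + 0.25·(9) = 9; E[Launch early] = 1. Best-responding. ✓
Firm B (product quality low-quality), facing Launch late: Launch early gives -1, Launch late gives 8. Proposed Launch late is best. ✓
Firm B (product quality high-quality), facing Launch late: Launch early gives -2, Launch late gives 13. Proposed Launch late is best. ✓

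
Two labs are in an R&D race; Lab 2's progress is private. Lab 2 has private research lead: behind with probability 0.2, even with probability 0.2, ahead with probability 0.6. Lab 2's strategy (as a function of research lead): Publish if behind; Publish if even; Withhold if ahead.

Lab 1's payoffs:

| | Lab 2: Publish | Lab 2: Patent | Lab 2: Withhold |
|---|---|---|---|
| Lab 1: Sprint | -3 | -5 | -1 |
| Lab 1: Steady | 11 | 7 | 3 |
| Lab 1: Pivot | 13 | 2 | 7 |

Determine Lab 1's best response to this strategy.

Compute Lab 1's expected payoff for each action, taking the expectation over Lab 2's type.
E[Sprint] = 0.2·(-3) + 0.2·(-3) + 0.6·(-1) = -1.8
E[Steady] = 0.2·(11) + 0.2·(11) + 0.6·(3) = 6.2
E[Pivot] = 0.2·(13) + 0.2·(13) + 0.6·(7) = 9.4
Best response: Pivot (9.4 is the largest).

Pivot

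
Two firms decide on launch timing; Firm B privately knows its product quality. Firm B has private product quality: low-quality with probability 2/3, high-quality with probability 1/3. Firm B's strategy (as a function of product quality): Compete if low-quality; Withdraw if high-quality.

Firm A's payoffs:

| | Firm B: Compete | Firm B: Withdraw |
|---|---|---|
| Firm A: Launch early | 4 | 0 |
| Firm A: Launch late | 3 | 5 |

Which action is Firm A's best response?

Launch late

Compute Firm A's expected payoff for each action, taking the expectation over Firm B's type.
E[Launch early] = 2/3·(4) + 1/3·(0) = 8/3
E[Launch late] = 2/3·(3) + 1/3·(5) = 11/3
Best response: Launch late (11/3 is the largest).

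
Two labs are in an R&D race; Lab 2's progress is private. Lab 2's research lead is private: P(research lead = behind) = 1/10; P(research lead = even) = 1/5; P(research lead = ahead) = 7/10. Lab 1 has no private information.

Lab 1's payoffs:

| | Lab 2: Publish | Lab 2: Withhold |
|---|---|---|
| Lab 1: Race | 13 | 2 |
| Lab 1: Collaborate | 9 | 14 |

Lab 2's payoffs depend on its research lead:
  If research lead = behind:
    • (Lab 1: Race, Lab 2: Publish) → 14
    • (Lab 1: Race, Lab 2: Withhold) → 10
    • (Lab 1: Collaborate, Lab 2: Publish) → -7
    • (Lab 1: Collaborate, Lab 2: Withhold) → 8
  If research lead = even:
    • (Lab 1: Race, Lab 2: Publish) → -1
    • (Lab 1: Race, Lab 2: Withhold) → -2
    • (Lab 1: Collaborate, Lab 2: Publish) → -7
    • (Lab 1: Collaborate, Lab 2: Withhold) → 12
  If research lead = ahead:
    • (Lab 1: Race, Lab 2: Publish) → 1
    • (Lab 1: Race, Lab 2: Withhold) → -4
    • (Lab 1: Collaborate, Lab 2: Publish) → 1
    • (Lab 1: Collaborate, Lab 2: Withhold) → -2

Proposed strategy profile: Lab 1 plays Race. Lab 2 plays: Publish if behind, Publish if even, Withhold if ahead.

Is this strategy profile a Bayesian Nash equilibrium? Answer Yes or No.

No

A profile is a BNE iff every type of every player is best-responding given beliefs about the other side.
Lab 1 plays Race: E[Race] = 1/10·(13) + 1/5·(13) + 7/10·(2) = 53/10; E[Collaborate] = 25/2. Not best-responding. ✗
Lab 2 (research lead behind), facing Race: Publish gives 14, Withhold gives 10. Proposed Publish is best. ✓
Lab 2 (research lead even), facing Race: Publish gives -1, Withhold gives -2. Proposed Publish is best. ✓
Lab 2 (research lead ahead), facing Race: Publish gives 1, Withhold gives -4. Proposed Withhold is not best — profitable deviation exists. ✗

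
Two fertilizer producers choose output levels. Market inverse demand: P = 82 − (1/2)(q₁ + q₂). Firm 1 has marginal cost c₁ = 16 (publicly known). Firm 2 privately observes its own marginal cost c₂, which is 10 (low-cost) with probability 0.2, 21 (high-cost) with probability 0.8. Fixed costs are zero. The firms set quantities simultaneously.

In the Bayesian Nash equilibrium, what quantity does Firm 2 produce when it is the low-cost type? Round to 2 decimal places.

49.07

Type-c best response for Firm 2: q₂(c) = (82 − c) − q₁/2.
Firm 1 maximizes expected profit; its first-order condition is 82 − q₁ − (1/2)E[q₂] − 16 = 0.
Substituting E[q₂] and solving: E[c₂] = 18.8, so q₁ = (82 − 2·16 + 18.8)/(3/2) = 45.8667.
q₂(low-cost) = (82 − 10 − (1/2)·45.8667) = 49.0667.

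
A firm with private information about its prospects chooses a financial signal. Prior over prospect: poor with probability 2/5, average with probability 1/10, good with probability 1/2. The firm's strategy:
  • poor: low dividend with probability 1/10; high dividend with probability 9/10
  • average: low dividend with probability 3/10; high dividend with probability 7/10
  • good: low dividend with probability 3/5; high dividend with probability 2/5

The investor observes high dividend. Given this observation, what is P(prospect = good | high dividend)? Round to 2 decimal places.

P(high dividend) = (2/5)·(9/10) + (1/10)·(7/10) + (1/2)·(2/5) = 63/100
P(good | high dividend) = ((1/2)·(2/5)) / (63/100) = (1/5) / (63/100) = 20/63

0.32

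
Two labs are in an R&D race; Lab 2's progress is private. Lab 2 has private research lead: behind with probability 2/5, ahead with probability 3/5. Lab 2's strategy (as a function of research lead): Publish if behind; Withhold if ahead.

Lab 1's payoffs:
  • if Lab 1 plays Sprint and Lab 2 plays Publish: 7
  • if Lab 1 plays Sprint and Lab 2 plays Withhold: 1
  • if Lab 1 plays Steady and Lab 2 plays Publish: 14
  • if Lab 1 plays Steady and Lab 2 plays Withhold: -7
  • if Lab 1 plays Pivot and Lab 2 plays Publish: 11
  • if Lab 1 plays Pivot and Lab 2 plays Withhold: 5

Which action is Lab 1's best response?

Pivot

E[Sprint] = 2/5·(7) + 3/5·(1) = 17/5
E[Steady] = 2/5·(14) + 3/5·(-7) = 7/5
E[Pivot] = 2/5·(11) + 3/5·(5) = 37/5
Best response: Pivot (37/5 is the largest).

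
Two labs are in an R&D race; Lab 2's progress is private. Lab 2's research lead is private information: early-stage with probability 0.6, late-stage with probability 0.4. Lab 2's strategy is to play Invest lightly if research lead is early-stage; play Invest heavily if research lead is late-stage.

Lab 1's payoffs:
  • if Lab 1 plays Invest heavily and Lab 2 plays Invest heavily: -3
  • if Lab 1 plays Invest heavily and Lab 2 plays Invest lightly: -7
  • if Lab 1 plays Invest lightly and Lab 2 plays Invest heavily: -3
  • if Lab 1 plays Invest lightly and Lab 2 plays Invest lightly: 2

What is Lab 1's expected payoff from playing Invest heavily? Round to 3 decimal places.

E[Invest heavily] = 0.6·(-7) + 0.4·(-3) = (-4.2) + (-1.2) = -5.4

-5.400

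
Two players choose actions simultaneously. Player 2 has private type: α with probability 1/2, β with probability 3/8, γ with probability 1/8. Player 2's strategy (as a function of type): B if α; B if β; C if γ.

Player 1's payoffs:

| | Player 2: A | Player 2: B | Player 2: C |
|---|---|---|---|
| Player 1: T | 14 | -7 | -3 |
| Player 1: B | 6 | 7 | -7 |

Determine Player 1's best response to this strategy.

B

E[T] = 1/2·(-7) + 3/8·(-7) + 1/8·(-3) = -13/2
E[B] = 1/2·(7) + 3/8·(7) + 1/8·(-7) = 21/4
Best response: B (21/4 is the largest).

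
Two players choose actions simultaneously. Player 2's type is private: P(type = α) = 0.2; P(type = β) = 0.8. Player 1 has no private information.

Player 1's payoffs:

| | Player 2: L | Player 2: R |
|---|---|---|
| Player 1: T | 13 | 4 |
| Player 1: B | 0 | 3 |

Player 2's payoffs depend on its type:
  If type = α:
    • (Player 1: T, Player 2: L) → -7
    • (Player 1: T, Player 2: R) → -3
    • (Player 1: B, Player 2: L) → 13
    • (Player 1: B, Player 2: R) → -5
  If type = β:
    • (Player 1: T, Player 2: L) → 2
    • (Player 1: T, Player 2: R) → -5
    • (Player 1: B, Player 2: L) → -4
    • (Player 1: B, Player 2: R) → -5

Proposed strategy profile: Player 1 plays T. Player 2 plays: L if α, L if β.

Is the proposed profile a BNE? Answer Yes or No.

A profile is a BNE iff every type of every player is best-responding given beliefs about the other side.
Player 1 plays T: E[T] = 0.2·(13) + 0.8·(13) = 13; E[B] = 0. Best-responding. ✓
Player 2 (type α), facing T: L gives -7, R gives -3. Proposed L is not best — profitable deviation exists. ✗
Player 2 (type β), facing T: L gives 2, R gives -5. Proposed L is best. ✓

No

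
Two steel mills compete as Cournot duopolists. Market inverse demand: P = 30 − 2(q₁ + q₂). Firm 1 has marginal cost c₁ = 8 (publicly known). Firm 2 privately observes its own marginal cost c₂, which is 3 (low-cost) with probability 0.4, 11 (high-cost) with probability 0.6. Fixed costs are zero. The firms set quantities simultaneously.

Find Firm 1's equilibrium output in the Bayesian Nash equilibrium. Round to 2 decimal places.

Type-c best response for Firm 2: q₂(c) = (30 − c)/4 − q₁/2.
Firm 1 maximizes expected profit; its first-order condition is 30 − 4q₁ − 2E[q₂] − 8 = 0.
Substituting E[q₂] and solving: E[c₂] = 7.8, so q₁ = (30 − 2·8 + 7.8)/6 = 3.63333.

3.63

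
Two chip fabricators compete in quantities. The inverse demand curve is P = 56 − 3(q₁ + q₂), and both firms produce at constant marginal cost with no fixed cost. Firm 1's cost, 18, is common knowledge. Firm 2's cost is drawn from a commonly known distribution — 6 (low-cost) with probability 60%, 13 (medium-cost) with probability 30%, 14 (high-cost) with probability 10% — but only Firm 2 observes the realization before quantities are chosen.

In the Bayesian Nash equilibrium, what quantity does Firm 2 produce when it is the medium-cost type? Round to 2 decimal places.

5.56

Firm 2 with cost c maximizes (56 − 3(q₁+q₂) − c)·q₂, giving q₂(c) = (56 − c − 3q₁)/6.
E[c₂] = 0.6·6 + 0.3·13 + 0.1·14 = 8.9
Firm 1's FOC against E[q₂] yields q₁ = (56 − 2·18 + E[c₂])/9 = (56 − 36 + 8.9)/9 = 3.21111.
q₂(medium-cost) = (56 − 13 − 3·3.21111)/6 = 5.56111.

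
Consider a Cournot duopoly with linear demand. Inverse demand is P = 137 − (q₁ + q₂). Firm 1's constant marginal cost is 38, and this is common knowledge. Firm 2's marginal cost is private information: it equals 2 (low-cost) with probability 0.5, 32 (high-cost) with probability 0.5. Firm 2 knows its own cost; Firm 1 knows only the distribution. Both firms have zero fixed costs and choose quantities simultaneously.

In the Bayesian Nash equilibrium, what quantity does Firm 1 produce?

Firm 2 with cost c maximizes (137 − (q₁+q₂) − c)·q₂, giving q₂(c) = (137 − c − q₁)/2.
E[c₂] = 0.5·2 + 0.5·32 = 17
Firm 1's FOC against E[q₂] yields q₁ = (137 − 2·38 + E[c₂])/3 = (137 − 76 + 17)/3 = 26.

26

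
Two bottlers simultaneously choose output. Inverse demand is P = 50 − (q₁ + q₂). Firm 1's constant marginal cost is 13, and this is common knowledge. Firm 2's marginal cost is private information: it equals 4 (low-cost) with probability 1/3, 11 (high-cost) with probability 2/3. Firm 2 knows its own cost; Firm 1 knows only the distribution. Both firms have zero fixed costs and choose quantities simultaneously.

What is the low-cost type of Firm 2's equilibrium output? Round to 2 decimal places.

Firm 2 with cost c maximizes (50 − (q₁+q₂) − c)·q₂, giving q₂(c) = (50 − c − q₁)/2.
E[c₂] = 1/3·4 + 2/3·11 = 8.66667
Firm 1's FOC against E[q₂] yields q₁ = (50 − 2·13 + E[c₂])/3 = (50 − 26 + 8.66667)/3 = 10.8889.
q₂(low-cost) = (50 − 4 − 10.8889)/2 = 17.5556.

17.56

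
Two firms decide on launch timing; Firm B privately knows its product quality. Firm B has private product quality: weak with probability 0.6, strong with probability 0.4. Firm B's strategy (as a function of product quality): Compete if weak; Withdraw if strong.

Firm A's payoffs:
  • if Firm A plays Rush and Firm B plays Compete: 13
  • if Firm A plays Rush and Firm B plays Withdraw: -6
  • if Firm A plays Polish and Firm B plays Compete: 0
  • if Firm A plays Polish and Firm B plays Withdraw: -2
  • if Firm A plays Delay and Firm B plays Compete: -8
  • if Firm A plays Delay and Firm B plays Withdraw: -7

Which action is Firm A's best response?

Rush

E[Rush] = 0.6·(13) + 0.4·(-6) = 5.4
E[Polish] = 0.6·(0) + 0.4·(-2) = -0.8
E[Delay] = 0.6·(-8) + 0.4·(-7) = -7.6
Best response: Rush (5.4 is the largest).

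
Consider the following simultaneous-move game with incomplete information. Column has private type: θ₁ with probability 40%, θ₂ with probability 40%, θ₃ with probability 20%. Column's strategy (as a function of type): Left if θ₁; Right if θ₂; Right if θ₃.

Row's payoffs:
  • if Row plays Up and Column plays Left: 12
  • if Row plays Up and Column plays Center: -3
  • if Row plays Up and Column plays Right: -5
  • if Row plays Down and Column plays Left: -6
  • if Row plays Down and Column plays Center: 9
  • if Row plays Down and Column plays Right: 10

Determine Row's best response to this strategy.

E[Up] = 0.4·(12) + 0.4·(-5) + 0.2·(-5) = 1.8
E[Down] = 0.4·(-6) + 0.4·(10) + 0.2·(10) = 3.6
Best response: Down (3.6 is the largest).

Down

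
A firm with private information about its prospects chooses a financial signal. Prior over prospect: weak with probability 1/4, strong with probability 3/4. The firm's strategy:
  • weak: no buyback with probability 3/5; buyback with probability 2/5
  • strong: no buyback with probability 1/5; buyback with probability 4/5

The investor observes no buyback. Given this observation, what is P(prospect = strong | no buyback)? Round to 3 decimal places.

0.500

Apply Bayes' rule using the sender's strategy as the likelihood.
P(no buyback) = (1/4)·(3/5) + (3/4)·(1/5) = 3/10
P(strong | no buyback) = ((3/4)·(1/5)) / (3/10) = (3/20) / (3/10) = 1/2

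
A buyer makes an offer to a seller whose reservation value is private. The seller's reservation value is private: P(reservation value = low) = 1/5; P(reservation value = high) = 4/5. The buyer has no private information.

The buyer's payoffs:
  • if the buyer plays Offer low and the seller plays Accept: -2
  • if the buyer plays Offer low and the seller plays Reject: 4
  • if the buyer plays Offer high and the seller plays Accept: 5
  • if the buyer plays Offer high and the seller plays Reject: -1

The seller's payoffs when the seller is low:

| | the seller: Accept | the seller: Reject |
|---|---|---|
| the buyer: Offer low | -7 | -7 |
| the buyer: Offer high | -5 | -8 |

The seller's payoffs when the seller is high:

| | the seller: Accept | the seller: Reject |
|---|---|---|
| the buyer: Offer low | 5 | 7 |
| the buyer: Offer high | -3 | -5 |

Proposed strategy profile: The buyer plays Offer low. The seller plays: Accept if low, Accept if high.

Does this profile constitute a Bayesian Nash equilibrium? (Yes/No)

A profile is a BNE iff every type of every player is best-responding given beliefs about the other side.
The buyer plays Offer low: E[Offer low] = 1/5·(-2) + 4/5·(-2) = -2; E[Offer high] = 5. Not best-responding. ✗
The seller (reservation value low), facing Offer low: Accept gives -7, Reject gives -7. Proposed Accept is best. ✓
The seller (reservation value high), facing Offer low: Accept gives 5, Reject gives 7. Proposed Accept is not best — profitable deviation exists. ✗

No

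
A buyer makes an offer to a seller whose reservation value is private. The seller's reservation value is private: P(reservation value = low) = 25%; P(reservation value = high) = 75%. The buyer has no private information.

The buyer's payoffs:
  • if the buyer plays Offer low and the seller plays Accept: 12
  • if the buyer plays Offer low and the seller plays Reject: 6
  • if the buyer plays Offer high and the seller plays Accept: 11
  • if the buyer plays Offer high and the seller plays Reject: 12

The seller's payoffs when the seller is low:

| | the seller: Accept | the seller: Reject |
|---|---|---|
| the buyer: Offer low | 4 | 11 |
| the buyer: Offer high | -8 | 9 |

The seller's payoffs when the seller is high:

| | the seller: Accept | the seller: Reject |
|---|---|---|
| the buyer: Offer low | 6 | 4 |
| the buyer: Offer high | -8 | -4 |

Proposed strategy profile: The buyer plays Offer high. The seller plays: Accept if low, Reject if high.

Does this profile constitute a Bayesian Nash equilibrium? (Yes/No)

The buyer plays Offer high: E[Offer high] = 0.25·(11) + 0.75·(12) = 11.75; E[Offer low] = 7.5. Best-responding. ✓
The seller (reservation value low), facing Offer high: Accept gives -8, Reject gives 9. Proposed Accept is not best — profitable deviation exists. ✗
The seller (reservation value high), facing Offer high: Accept gives -8, Reject gives -4. Proposed Reject is best. ✓

No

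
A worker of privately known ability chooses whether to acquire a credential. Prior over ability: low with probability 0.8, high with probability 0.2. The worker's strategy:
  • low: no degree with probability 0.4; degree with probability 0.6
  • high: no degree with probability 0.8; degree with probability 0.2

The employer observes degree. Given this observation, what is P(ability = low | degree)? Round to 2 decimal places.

0.92

Apply Bayes' rule using the sender's strategy as the likelihood.
P(degree) = 0.8·0.6 + 0.2·0.2 = 0.52
P(low | degree) = (0.8·0.6) / 0.52 = 0.48 / 0.52 = 0.923077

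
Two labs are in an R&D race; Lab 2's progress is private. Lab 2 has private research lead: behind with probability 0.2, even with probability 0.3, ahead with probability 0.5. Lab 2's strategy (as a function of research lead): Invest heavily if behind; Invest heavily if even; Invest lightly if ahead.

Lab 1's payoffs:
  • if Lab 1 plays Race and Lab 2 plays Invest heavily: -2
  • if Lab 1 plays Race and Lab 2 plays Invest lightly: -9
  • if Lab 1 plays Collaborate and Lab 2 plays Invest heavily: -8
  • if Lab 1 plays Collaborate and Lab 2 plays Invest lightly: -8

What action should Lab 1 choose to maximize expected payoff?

Race

E[Race] = 0.2·(-2) + 0.3·(-2) + 0.5·(-9) = -5.5
E[Collaborate] = 0.2·(-8) + 0.3·(-8) + 0.5·(-8) = -8
Best response: Race (-5.5 is the largest).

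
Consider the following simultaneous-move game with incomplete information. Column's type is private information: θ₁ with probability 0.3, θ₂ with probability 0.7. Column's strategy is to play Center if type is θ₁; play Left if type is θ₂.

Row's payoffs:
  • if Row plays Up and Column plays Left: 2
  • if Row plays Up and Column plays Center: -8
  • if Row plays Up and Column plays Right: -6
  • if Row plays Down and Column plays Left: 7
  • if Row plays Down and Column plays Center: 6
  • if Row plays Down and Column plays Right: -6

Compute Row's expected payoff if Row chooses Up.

-1

E[Up] = 0.3·(-8) + 0.7·2 = (-2.4) + 1.4 = -1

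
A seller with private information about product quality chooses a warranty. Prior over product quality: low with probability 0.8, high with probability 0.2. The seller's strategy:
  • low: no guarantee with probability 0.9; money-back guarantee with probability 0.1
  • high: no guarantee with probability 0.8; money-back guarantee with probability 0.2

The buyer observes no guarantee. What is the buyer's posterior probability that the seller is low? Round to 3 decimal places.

P(no guarantee) = 0.8·0.9 + 0.2·0.8 = 0.88
P(low | no guarantee) = (0.8·0.9) / 0.88 = 0.72 / 0.88 = 0.818182

0.818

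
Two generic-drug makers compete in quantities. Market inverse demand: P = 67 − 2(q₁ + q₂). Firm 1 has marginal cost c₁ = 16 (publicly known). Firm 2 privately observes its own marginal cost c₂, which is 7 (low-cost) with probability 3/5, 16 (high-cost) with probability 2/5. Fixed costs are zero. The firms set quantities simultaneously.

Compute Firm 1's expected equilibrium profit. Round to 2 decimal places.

115.52

Each type of Firm 2 best-responds to q₁; Firm 1 best-responds to the expected q₂ over Firm 2's types.
Firm 2 with cost c maximizes (67 − 2(q₁+q₂) − c)·q₂, giving q₂(c) = (67 − c − 2q₁)/4.
E[c₂] = 3/5·7 + 2/5·16 = 10.6
Firm 1's FOC against E[q₂] yields q₁ = (67 − 2·16 + E[c₂])/6 = (67 − 32 + 10.6)/6 = 7.6.
E[P] = 67 − 2·(q₁ + E[q₂]) = 31.2; Firm 1's expected profit = (E[P] − 16)·q₁ = (31.2 − 16)·7.6 = 115.52.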